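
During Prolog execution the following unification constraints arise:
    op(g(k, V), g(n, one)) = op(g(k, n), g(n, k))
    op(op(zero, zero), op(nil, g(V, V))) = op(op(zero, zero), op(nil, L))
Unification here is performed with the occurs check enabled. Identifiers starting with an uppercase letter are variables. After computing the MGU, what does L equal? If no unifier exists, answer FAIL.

Decompose op/2: g(k, V) = g(k, n),  g(n, one) = g(n, k).
Decompose g/2: k = k,  V = n.
Delete trivial equation k = k.
Bind V := n; substituting into the one remaining equation that mentions V gives: op(op(zero, zero), op(nil, g(n, n))) = op(op(zero, zero), op(nil, L)).
Decompose g/2: n = n,  one = k.
Delete trivial equation n = n.
Clash: constants one and k differ; no unifier exists.

FAIL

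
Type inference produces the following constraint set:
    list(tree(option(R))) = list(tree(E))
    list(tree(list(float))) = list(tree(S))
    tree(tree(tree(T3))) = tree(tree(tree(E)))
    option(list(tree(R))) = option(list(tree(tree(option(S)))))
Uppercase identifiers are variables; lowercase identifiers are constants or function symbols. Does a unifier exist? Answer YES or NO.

YES

Decompose list/1: tree(option(R)) = tree(E).
Decompose tree/1: option(R) = E.
Bind E := option(R); substituting into the one remaining equation that mentions E gives: tree(tree(tree(T3))) = tree(tree(tree(option(R)))).
Decompose list/1: tree(list(float)) = tree(S).
Decompose tree/1: list(float) = S.
Bind S := list(float); substituting into the one remaining equation that mentions S gives: option(list(tree(R))) = option(list(tree(tree(option(list(float)))))).
Decompose tree/1: tree(tree(T3)) = tree(tree(option(R))).
Decompose tree/1: tree(T3) = tree(option(R)).
Decompose tree/1: T3 = option(R).
Bind T3 := option(R); no other remaining equation mentions T3.
Decompose option/1: list(tree(R)) = list(tree(tree(option(list(float))))).
Decompose list/1: tree(R) = tree(tree(option(list(float)))).
Decompose tree/1: R = tree(option(list(float))).
Bind R := tree(option(list(float))). Substituting into the earlier bindings gives E := option(tree(option(list(float)))), T3 := option(tree(option(list(float)))).
No equations remain and no clash or occurs-check failure arose, so a unifier exists.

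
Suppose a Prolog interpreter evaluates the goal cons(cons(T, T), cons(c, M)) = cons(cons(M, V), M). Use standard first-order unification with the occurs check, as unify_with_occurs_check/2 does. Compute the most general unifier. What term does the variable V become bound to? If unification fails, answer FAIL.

Decompose cons/2: cons(T, T) = cons(M, V),  cons(c, M) = M.
Decompose cons/2: T = M,  T = V.
Bind T := M; substituting into the one remaining equation that mentions T gives: M = V.
Bind M := V; substituting into the remaining equation gives: cons(c, V) = V. Substituting into the earlier binding gives T := V.
Occurs check fails: V occurs in cons(c, V); the equation V = cons(c, V) has no finite solution.

FAIL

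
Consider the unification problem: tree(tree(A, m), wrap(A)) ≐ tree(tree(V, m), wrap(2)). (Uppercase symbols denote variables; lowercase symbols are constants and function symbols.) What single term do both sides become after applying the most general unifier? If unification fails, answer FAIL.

tree(tree(2, m), wrap(2))

Decompose tree/2: tree(A, m) ≐ tree(V, m),  wrap(A) ≐ wrap(2).
Decompose tree/2: A ≐ V,  m ≐ m.
Bind A := V; substituting into the one remaining equation that mentions A gives: wrap(V) ≐ wrap(2).
Delete trivial equation m ≐ m.
Decompose wrap/1: V ≐ 2.
Bind V := 2. Substituting into the earlier binding gives A := 2.
Applying the MGU to either side gives tree(tree(2, m), wrap(2)).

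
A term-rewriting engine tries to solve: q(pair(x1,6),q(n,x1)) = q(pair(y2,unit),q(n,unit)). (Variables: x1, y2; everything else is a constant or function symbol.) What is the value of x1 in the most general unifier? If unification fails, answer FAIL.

FAIL

Decompose q/2: pair(x1,6) = pair(y2,unit),  q(n,x1) = q(n,unit).
Decompose pair/2: x1 = y2,  6 = unit.
Bind x1 := y2; substituting into the one remaining equation that mentions x1 gives: q(n,y2) = q(n,unit).
Clash: constants 6 and unit differ; no unifier exists.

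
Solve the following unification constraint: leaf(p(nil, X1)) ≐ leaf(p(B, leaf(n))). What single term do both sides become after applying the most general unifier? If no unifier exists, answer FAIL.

leaf(p(nil, leaf(n)))

Decompose leaf/1: p(nil, X1) ≐ p(B, leaf(n)).
Decompose p/2: nil ≐ B,  X1 ≐ leaf(n).
Bind B := nil; no other remaining equation mentions B.
Bind X1 := leaf(n).
Applying the MGU to either side gives leaf(p(nil, leaf(n))).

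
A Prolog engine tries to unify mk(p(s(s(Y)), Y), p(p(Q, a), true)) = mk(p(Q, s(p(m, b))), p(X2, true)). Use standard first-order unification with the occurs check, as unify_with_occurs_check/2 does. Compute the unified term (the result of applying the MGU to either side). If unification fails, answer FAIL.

mk(p(s(s(s(p(m, b)))), s(p(m, b))), p(p(s(s(s(p(m, b)))), a), true))

Decompose mk/2: p(s(s(Y)), Y) = p(Q, s(p(m, b))),  p(p(Q, a), true) = p(X2, true).
Decompose p/2: s(s(Y)) = Q,  Y = s(p(m, b)).
Bind Q := s(s(Y)); substituting into the one remaining equation that mentions Q gives: p(p(s(s(Y)), a), true) = p(X2, true).
Bind Y := s(p(m, b)); substituting into the remaining equation gives: p(p(s(s(s(p(m, b)))), a), true) = p(X2, true). Substituting into the earlier binding gives Q := s(s(s(p(m, b)))).
Decompose p/2: p(s(s(s(p(m, b)))), a) = X2,  true = true.
Bind X2 := p(s(s(s(p(m, b)))), a); no other remaining equation mentions X2.
Delete trivial equation true = true.
Applying the MGU to either side gives mk(p(s(s(s(p(m, b)))), s(p(m, b))), p(p(s(s(s(p(m, b)))), a), true)).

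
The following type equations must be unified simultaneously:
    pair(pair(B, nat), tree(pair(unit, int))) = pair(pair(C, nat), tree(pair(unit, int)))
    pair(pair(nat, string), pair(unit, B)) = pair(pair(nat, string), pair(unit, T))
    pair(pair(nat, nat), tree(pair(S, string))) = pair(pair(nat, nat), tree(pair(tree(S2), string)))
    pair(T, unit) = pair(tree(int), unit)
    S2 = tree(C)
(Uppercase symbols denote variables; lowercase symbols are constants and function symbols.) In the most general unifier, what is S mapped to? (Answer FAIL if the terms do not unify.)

Decompose pair/2: pair(B, nat) = pair(C, nat),  tree(pair(unit, int)) = tree(pair(unit, int)).
Decompose pair/2: B = C,  nat = nat.
Bind B := C; substituting into the one remaining equation that mentions B gives: pair(pair(nat, string), pair(unit, C)) = pair(pair(nat, string), pair(unit, T)).
Delete trivial equation nat = nat.
Delete trivial equation tree(pair(unit, int)) = tree(pair(unit, int)).
Decompose pair/2: pair(nat, string) = pair(nat, string),  pair(unit, C) = pair(unit, T).
Delete trivial equation pair(nat, string) = pair(nat, string).
Decompose pair/2: unit = unit,  C = T.
Delete trivial equation unit = unit.
Bind C := T; substituting into the one remaining equation that mentions C gives: S2 = tree(T). Substituting into the earlier binding gives B := T.
Decompose pair/2: pair(nat, nat) = pair(nat, nat),  tree(pair(S, string)) = tree(pair(tree(S2), string)).
Delete trivial equation pair(nat, nat) = pair(nat, nat).
Decompose tree/1: pair(S, string) = pair(tree(S2), string).
Decompose pair/2: S = tree(S2),  string = string.
Bind S := tree(S2); no other remaining equation mentions S.
Delete trivial equation string = string.
Decompose pair/2: T = tree(int),  unit = unit.
Bind T := tree(int); substituting into the one remaining equation that mentions T gives: S2 = tree(tree(int)). Substituting into the earlier bindings gives B := tree(int), C := tree(int).
Delete trivial equation unit = unit.
Bind S2 := tree(tree(int)). Substituting into the earlier binding gives S := tree(tree(tree(int))).
MGU = { B ↦ tree(int), C ↦ tree(int), S ↦ tree(tree(tree(int))), T ↦ tree(int), S2 ↦ tree(tree(int)) }, so S ↦ tree(tree(tree(int))).

tree(tree(tree(int)))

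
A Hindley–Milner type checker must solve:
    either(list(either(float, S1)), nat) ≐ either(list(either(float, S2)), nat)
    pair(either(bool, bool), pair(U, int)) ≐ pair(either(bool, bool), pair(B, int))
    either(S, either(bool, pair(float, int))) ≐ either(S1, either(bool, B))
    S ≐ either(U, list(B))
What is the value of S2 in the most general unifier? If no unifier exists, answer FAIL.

either(pair(float, int), list(pair(float, int)))

Decompose either/2: list(either(float, S1)) ≐ list(either(float, S2)),  nat ≐ nat.
Decompose list/1: either(float, S1) ≐ either(float, S2).
Decompose either/2: float ≐ float,  S1 ≐ S2.
Delete trivial equation float ≐ float.
Bind S1 := S2; substituting into the one remaining equation that mentions S1 gives: either(S, either(bool, pair(float, int))) ≐ either(S2, either(bool, B)).
Delete trivial equation nat ≐ nat.
Decompose pair/2: either(bool, bool) ≐ either(bool, bool),  pair(U, int) ≐ pair(B, int).
Delete trivial equation either(bool, bool) ≐ either(bool, bool).
Decompose pair/2: U ≐ B,  int ≐ int.
Bind U := B; substituting into the one remaining equation that mentions U gives: S ≐ either(B, list(B)).
Delete trivial equation int ≐ int.
Decompose either/2: S ≐ S2,  either(bool, pair(float, int)) ≐ either(bool, B).
Bind S := S2; substituting into the one remaining equation that mentions S gives: S2 ≐ either(B, list(B)).
Decompose either/2: bool ≐ bool,  pair(float, int) ≐ B.
Delete trivial equation bool ≐ bool.
Bind B := pair(float, int); substituting into the remaining equation gives: S2 ≐ either(pair(float, int), list(pair(float, int))). Substituting into the earlier binding gives U := pair(float, int).
Bind S2 := either(pair(float, int), list(pair(float, int))). Substituting into the earlier bindings gives S1 := either(pair(float, int), list(pair(float, int))), S := either(pair(float, int), list(pair(float, int))).
MGU = { S1 -> either(pair(float, int), list(pair(float, int))), U -> pair(float, int), S -> either(pair(float, int), list(pair(float, int))), B -> pair(float, int), S2 -> either(pair(float, int), list(pair(float, int))) }, so S2 -> either(pair(float, int), list(pair(float, int))).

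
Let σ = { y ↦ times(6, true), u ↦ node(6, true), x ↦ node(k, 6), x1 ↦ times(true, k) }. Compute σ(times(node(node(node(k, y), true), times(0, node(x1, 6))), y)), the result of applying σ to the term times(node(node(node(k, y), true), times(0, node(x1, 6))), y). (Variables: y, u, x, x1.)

Replace each occurrence of y with times(6, true).
Replace each occurrence of x1 with times(true, k).
Result: times(node(node(node(k, times(6, true)), true), times(0, node(times(true, k), 6))), times(6, true)).

times(node(node(node(k, times(6, true)), true), times(0, node(times(true, k), 6))), times(6, true))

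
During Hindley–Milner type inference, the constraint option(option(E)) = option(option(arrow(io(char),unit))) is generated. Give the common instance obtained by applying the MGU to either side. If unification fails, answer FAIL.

Decompose option/1: option(E) = option(arrow(io(char),unit)).
Decompose option/1: E = arrow(io(char),unit).
Bind E := arrow(io(char),unit).
Applying the MGU to either side gives option(option(arrow(io(char),unit))).

option(option(arrow(io(char),unit)))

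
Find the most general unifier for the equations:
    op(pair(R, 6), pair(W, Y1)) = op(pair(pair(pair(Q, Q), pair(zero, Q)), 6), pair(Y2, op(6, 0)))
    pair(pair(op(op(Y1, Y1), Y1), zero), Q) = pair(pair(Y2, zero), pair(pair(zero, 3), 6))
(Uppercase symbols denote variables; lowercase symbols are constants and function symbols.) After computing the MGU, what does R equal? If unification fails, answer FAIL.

pair(pair(pair(pair(zero, 3), 6), pair(pair(zero, 3), 6)), pair(zero, pair(pair(zero, 3), 6)))

Decompose op/2: pair(R, 6) = pair(pair(pair(Q, Q), pair(zero, Q)), 6),  pair(W, Y1) = pair(Y2, op(6, 0)).
Decompose pair/2: R = pair(pair(Q, Q), pair(zero, Q)),  6 = 6.
Bind R := pair(pair(Q, Q), pair(zero, Q)); no other remaining equation mentions R.
Delete trivial equation 6 = 6.
Decompose pair/2: W = Y2,  Y1 = op(6, 0).
Bind W := Y2; no other remaining equation mentions W.
Bind Y1 := op(6, 0); substituting into the remaining equation gives: pair(pair(op(op(op(6, 0), op(6, 0)), op(6, 0)), zero), Q) = pair(pair(Y2, zero), pair(pair(zero, 3), 6)).
Decompose pair/2: pair(op(op(op(6, 0), op(6, 0)), op(6, 0)), zero) = pair(Y2, zero),  Q = pair(pair(zero, 3), 6).
Decompose pair/2: op(op(op(6, 0), op(6, 0)), op(6, 0)) = Y2,  zero = zero.
Bind Y2 := op(op(op(6, 0), op(6, 0)), op(6, 0)); no other remaining equation mentions Y2. Substituting into the earlier binding gives W := op(op(op(6, 0), op(6, 0)), op(6, 0)).
Delete trivial equation zero = zero.
Bind Q := pair(pair(zero, 3), 6). Substituting into the earlier binding gives R := pair(pair(pair(pair(zero, 3), 6), pair(pair(zero, 3), 6)), pair(zero, pair(pair(zero, 3), 6))).
MGU = { R := pair(pair(pair(pair(zero, 3), 6), pair(pair(zero, 3), 6)), pair(zero, pair(pair(zero, 3), 6))), W := op(op(op(6, 0), op(6, 0)), op(6, 0)), Y1 := op(6, 0), Y2 := op(op(op(6, 0), op(6, 0)), op(6, 0)), Q := pair(pair(zero, 3), 6) }, so R := pair(pair(pair(pair(zero, 3), 6), pair(pair(zero, 3), 6)), pair(zero, pair(pair(zero, 3), 6))).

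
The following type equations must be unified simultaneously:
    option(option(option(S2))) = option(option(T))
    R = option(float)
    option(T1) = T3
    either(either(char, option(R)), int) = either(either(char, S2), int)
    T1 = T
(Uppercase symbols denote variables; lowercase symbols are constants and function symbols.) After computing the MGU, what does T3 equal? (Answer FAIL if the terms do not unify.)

Decompose option/1: option(option(S2)) = option(T).
Decompose option/1: option(S2) = T.
Bind T := option(S2); substituting into the one remaining equation that mentions T gives: T1 = option(S2).
Bind R := option(float); substituting into the one remaining equation that mentions R gives: either(either(char, option(option(float))), int) = either(either(char, S2), int).
Bind T3 := option(T1); no other remaining equation mentions T3.
Decompose either/2: either(char, option(option(float))) = either(char, S2),  int = int.
Decompose either/2: char = char,  option(option(float)) = S2.
Delete trivial equation char = char.
Bind S2 := option(option(float)); substituting into the one remaining equation that mentions S2 gives: T1 = option(option(option(float))). Substituting into the earlier binding gives T := option(option(option(float))).
Delete trivial equation int = int.
Bind T1 := option(option(option(float))). Substituting into the earlier binding gives T3 := option(option(option(option(float)))).
MGU = { T ↦ option(option(option(float))), R ↦ option(float), T3 ↦ option(option(option(option(float)))), S2 ↦ option(option(float)), T1 ↦ option(option(option(float))) }, so T3 ↦ option(option(option(option(float)))).

option(option(option(option(float))))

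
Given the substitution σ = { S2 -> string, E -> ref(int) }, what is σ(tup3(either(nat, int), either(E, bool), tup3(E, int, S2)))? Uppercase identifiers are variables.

Replace each occurrence of S2 with string.
Replace each occurrence of E with ref(int).
Result: tup3(either(nat, int), either(ref(int), bool), tup3(ref(int), int, string)).

tup3(either(nat, int), either(ref(int), bool), tup3(ref(int), int, string))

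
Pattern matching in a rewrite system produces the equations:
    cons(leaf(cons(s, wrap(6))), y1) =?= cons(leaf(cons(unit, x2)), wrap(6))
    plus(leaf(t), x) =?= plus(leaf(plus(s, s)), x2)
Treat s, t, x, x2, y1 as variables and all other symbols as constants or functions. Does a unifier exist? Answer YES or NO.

YES

Decompose cons/2: leaf(cons(s, wrap(6))) =?= leaf(cons(unit, x2)),  y1 =?= wrap(6).
Decompose leaf/1: cons(s, wrap(6)) =?= cons(unit, x2).
Decompose cons/2: s =?= unit,  wrap(6) =?= x2.
Bind s := unit; substituting into the one remaining equation that mentions s gives: plus(leaf(t), x) =?= plus(leaf(plus(unit, unit)), x2).
Bind x2 := wrap(6); substituting into the one remaining equation that mentions x2 gives: plus(leaf(t), x) =?= plus(leaf(plus(unit, unit)), wrap(6)).
Bind y1 := wrap(6); no other remaining equation mentions y1.
Decompose plus/2: leaf(t) =?= leaf(plus(unit, unit)),  x =?= wrap(6).
Decompose leaf/1: t =?= plus(unit, unit).
Bind t := plus(unit, unit); no other remaining equation mentions t.
Bind x := wrap(6).
No equations remain and no clash or occurs-check failure arose, so a unifier exists.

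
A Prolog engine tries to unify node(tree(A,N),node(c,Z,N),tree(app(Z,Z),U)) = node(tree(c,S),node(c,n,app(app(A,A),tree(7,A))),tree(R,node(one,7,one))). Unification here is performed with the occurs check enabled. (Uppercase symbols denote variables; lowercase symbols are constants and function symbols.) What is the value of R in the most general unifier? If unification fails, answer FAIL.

app(n,n)

Decompose node/3: tree(A,N) = tree(c,S),  node(c,Z,N) = node(c,n,app(app(A,A),tree(7,A))),  tree(app(Z,Z),U) = tree(R,node(one,7,one)).
Decompose tree/2: A = c,  N = S.
Bind A := c; substituting into the one remaining equation that mentions A gives: node(c,Z,N) = node(c,n,app(app(c,c),tree(7,c))).
Bind N := S; substituting into the one remaining equation that mentions N gives: node(c,Z,S) = node(c,n,app(app(c,c),tree(7,c))).
Decompose node/3: c = c,  Z = n,  S = app(app(c,c),tree(7,c)).
Delete trivial equation c = c.
Bind Z := n; substituting into the one remaining equation that mentions Z gives: tree(app(n,n),U) = tree(R,node(one,7,one)).
Bind S := app(app(c,c),tree(7,c)); no other remaining equation mentions S. Substituting into the earlier binding gives N := app(app(c,c),tree(7,c)).
Decompose tree/2: app(n,n) = R,  U = node(one,7,one).
Bind R := app(n,n); no other remaining equation mentions R.
Bind U := node(one,7,one).
MGU = { A ↦ c, N ↦ app(app(c,c),tree(7,c)), Z ↦ n, S ↦ app(app(c,c),tree(7,c)), R ↦ app(n,n), U ↦ node(one,7,one) }, so R ↦ app(n,n).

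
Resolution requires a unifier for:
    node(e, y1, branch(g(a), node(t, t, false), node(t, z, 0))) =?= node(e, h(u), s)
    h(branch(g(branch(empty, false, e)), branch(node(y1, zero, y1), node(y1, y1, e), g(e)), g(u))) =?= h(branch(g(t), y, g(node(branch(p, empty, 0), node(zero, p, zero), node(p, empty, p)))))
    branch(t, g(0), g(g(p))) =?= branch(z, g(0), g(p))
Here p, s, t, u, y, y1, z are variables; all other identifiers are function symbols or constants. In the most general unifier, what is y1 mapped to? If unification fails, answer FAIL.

FAIL

Decompose node/3: e =?= e,  y1 =?= h(u),  branch(g(a), node(t, t, false), node(t, z, 0)) =?= s.
Delete trivial equation e =?= e.
Bind y1 := h(u); substituting into the one remaining equation that mentions y1 gives: h(branch(g(branch(empty, false, e)), branch(node(h(u), zero, h(u)), node(h(u), h(u), e), g(e)), g(u))) =?= h(branch(g(t), y, g(node(branch(p, empty, 0), node(zero, p, zero), node(p, empty, p))))).
Bind s := branch(g(a), node(t, t, false), node(t, z, 0)); no other remaining equation mentions s.
Decompose h/1: branch(g(branch(empty, false, e)), branch(node(h(u), zero, h(u)), node(h(u), h(u), e), g(e)), g(u)) =?= branch(g(t), y, g(node(branch(p, empty, 0), node(zero, p, zero), node(p, empty, p)))).
Decompose branch/3: g(branch(empty, false, e)) =?= g(t),  branch(node(h(u), zero, h(u)), node(h(u), h(u), e), g(e)) =?= y,  g(u) =?= g(node(branch(p, empty, 0), node(zero, p, zero), node(p, empty, p))).
Decompose g/1: branch(empty, false, e) =?= t.
Bind t := branch(empty, false, e); substituting into the one remaining equation that mentions t gives: branch(branch(empty, false, e), g(0), g(g(p))) =?= branch(z, g(0), g(p)). Substituting into the earlier binding gives s := branch(g(a), node(branch(empty, false, e), branch(empty, false, e), false), node(branch(empty, false, e), z, 0)).
Bind y := branch(node(h(u), zero, h(u)), node(h(u), h(u), e), g(e)); no other remaining equation mentions y.
Decompose g/1: u =?= node(branch(p, empty, 0), node(zero, p, zero), node(p, empty, p)).
Bind u := node(branch(p, empty, 0), node(zero, p, zero), node(p, empty, p)); no other remaining equation mentions u. Substituting into the earlier bindings gives y1 := h(node(branch(p, empty, 0), node(zero, p, zero), node(p, empty, p))), y := branch(node(h(node(branch(p, empty, 0), node(zero, p, zero), node(p, empty, p))), zero, h(node(branch(p, empty, 0), node(zero, p, zero), node(p, empty, p)))), node(h(node(branch(p, empty, 0), node(zero, p, zero), node(p, empty, p))), h(node(branch(p, empty, 0), node(zero, p, zero), node(p, empty, p))), e), g(e)).
Decompose branch/3: branch(empty, false, e) =?= z,  g(0) =?= g(0),  g(g(p)) =?= g(p).
Bind z := branch(empty, false, e); no other remaining equation mentions z. Substituting into the earlier binding gives s := branch(g(a), node(branch(empty, false, e), branch(empty, false, e), false), node(branch(empty, false, e), branch(empty, false, e), 0)).
Delete trivial equation g(0) =?= g(0).
Decompose g/1: g(p) =?= p.
Occurs check fails: p occurs in g(p); the equation p =?= g(p) has no finite solution.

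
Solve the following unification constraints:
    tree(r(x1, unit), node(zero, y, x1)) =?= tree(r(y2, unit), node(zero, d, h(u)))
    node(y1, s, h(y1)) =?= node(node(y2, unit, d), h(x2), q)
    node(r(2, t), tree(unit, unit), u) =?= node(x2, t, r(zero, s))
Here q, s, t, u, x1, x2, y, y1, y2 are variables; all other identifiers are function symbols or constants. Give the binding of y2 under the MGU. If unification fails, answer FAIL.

h(r(zero, h(r(2, tree(unit, unit)))))

Decompose tree/2: r(x1, unit) =?= r(y2, unit),  node(zero, y, x1) =?= node(zero, d, h(u)).
Decompose r/2: x1 =?= y2,  unit =?= unit.
Bind x1 := y2; substituting into the one remaining equation that mentions x1 gives: node(zero, y, y2) =?= node(zero, d, h(u)).
Delete trivial equation unit =?= unit.
Decompose node/3: zero =?= zero,  y =?= d,  y2 =?= h(u).
Delete trivial equation zero =?= zero.
Bind y := d; no other remaining equation mentions y.
Bind y2 := h(u); substituting into the one remaining equation that mentions y2 gives: node(y1, s, h(y1)) =?= node(node(h(u), unit, d), h(x2), q). Substituting into the earlier binding gives x1 := h(u).
Decompose node/3: y1 =?= node(h(u), unit, d),  s =?= h(x2),  h(y1) =?= q.
Bind y1 := node(h(u), unit, d); substituting into the one remaining equation that mentions y1 gives: h(node(h(u), unit, d)) =?= q.
Bind s := h(x2); substituting into the one remaining equation that mentions s gives: node(r(2, t), tree(unit, unit), u) =?= node(x2, t, r(zero, h(x2))).
Bind q := h(node(h(u), unit, d)); no other remaining equation mentions q.
Decompose node/3: r(2, t) =?= x2,  tree(unit, unit) =?= t,  u =?= r(zero, h(x2)).
Bind x2 := r(2, t); substituting into the one remaining equation that mentions x2 gives: u =?= r(zero, h(r(2, t))). Substituting into the earlier binding gives s := h(r(2, t)).
Bind t := tree(unit, unit); substituting into the remaining equation gives: u =?= r(zero, h(r(2, tree(unit, unit)))). Substituting into the earlier bindings gives s := h(r(2, tree(unit, unit))), x2 := r(2, tree(unit, unit)).
Bind u := r(zero, h(r(2, tree(unit, unit)))). Substituting into the earlier bindings gives x1 := h(r(zero, h(r(2, tree(unit, unit))))), y2 := h(r(zero, h(r(2, tree(unit, unit))))), y1 := node(h(r(zero, h(r(2, tree(unit, unit))))), unit, d), q := h(node(h(r(zero, h(r(2, tree(unit, unit))))), unit, d)).
MGU = { x1 := h(r(zero, h(r(2, tree(unit, unit))))), y := d, y2 := h(r(zero, h(r(2, tree(unit, unit))))), y1 := node(h(r(zero, h(r(2, tree(unit, unit))))), unit, d), s := h(r(2, tree(unit, unit))), q := h(node(h(r(zero, h(r(2, tree(unit, unit))))), unit, d)), x2 := r(2, tree(unit, unit)), t := tree(unit, unit), u := r(zero, h(r(2, tree(unit, unit)))) }, so y2 := h(r(zero, h(r(2, tree(unit, unit))))).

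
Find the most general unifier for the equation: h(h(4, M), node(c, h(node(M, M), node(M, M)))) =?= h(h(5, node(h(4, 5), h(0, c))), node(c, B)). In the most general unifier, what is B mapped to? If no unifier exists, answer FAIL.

FAIL

Decompose h/2: h(4, M) =?= h(5, node(h(4, 5), h(0, c))),  node(c, h(node(M, M), node(M, M))) =?= node(c, B).
Decompose h/2: 4 =?= 5,  M =?= node(h(4, 5), h(0, c)).
Clash: constants 4 and 5 differ; no unifier exists.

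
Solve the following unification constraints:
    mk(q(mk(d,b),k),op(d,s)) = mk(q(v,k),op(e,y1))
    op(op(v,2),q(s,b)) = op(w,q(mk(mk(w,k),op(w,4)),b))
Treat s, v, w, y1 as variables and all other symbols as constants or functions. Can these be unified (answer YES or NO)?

NO

Decompose mk/2: q(mk(d,b),k) = q(v,k),  op(d,s) = op(e,y1).
Decompose q/2: mk(d,b) = v,  k = k.
Bind v := mk(d,b); substituting into the one remaining equation that mentions v gives: op(op(mk(d,b),2),q(s,b)) = op(w,q(mk(mk(w,k),op(w,4)),b)).
Delete trivial equation k = k.
Decompose op/2: d = e,  s = y1.
Clash: constants d and e differ; no unifier exists.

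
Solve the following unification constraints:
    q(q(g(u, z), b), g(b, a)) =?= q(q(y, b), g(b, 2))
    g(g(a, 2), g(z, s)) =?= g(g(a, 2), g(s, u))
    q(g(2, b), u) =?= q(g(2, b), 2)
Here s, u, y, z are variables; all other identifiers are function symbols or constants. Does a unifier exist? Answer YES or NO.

Decompose q/2: q(g(u, z), b) =?= q(y, b),  g(b, a) =?= g(b, 2).
Decompose q/2: g(u, z) =?= y,  b =?= b.
Bind y := g(u, z); no other remaining equation mentions y.
Delete trivial equation b =?= b.
Decompose g/2: b =?= b,  a =?= 2.
Delete trivial equation b =?= b.
Clash: constants a and 2 differ; no unifier exists.

NO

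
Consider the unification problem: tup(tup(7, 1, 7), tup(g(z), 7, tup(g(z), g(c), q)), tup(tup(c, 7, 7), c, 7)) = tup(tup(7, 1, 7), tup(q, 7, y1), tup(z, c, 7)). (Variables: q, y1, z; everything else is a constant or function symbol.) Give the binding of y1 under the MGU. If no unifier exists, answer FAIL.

tup(g(tup(c, 7, 7)), g(c), g(tup(c, 7, 7)))

Decompose tup/3: tup(7, 1, 7) = tup(7, 1, 7),  tup(g(z), 7, tup(g(z), g(c), q)) = tup(q, 7, y1),  tup(tup(c, 7, 7), c, 7) = tup(z, c, 7).
Delete trivial equation tup(7, 1, 7) = tup(7, 1, 7).
Decompose tup/3: g(z) = q,  7 = 7,  tup(g(z), g(c), q) = y1.
Bind q := g(z); substituting into the one remaining equation that mentions q gives: tup(g(z), g(c), g(z)) = y1.
Delete trivial equation 7 = 7.
Bind y1 := tup(g(z), g(c), g(z)); no other remaining equation mentions y1.
Decompose tup/3: tup(c, 7, 7) = z,  c = c,  7 = 7.
Bind z := tup(c, 7, 7); no other remaining equation mentions z. Substituting into the earlier bindings gives q := g(tup(c, 7, 7)), y1 := tup(g(tup(c, 7, 7)), g(c), g(tup(c, 7, 7))).
Delete trivial equation c = c.
Delete trivial equation 7 = 7.
MGU = { q -> g(tup(c, 7, 7)), y1 -> tup(g(tup(c, 7, 7)), g(c), g(tup(c, 7, 7))), z -> tup(c, 7, 7) }, so y1 -> tup(g(tup(c, 7, 7)), g(c), g(tup(c, 7, 7))).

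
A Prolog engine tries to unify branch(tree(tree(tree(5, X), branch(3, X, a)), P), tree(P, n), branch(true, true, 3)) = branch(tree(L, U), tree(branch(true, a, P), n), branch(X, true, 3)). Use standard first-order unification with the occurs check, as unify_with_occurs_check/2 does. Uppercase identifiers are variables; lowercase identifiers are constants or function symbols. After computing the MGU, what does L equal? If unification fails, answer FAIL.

Decompose branch/3: tree(tree(tree(5, X), branch(3, X, a)), P) = tree(L, U),  tree(P, n) = tree(branch(true, a, P), n),  branch(true, true, 3) = branch(X, true, 3).
Decompose tree/2: tree(tree(5, X), branch(3, X, a)) = L,  P = U.
Bind L := tree(tree(5, X), branch(3, X, a)); no other remaining equation mentions L.
Bind P := U; substituting into the one remaining equation that mentions P gives: tree(U, n) = tree(branch(true, a, U), n).
Decompose tree/2: U = branch(true, a, U),  n = n.
Occurs check fails: U occurs in branch(true, a, U); the equation U = branch(true, a, U) has no finite solution.

FAIL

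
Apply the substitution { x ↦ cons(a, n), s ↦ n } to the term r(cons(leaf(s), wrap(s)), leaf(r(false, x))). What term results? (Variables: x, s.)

Replace each occurrence of x with cons(a, n).
Replace each occurrence of s with n.
Result: r(cons(leaf(n), wrap(n)), leaf(r(false, cons(a, n)))).

r(cons(leaf(n), wrap(n)), leaf(r(false, cons(a, n))))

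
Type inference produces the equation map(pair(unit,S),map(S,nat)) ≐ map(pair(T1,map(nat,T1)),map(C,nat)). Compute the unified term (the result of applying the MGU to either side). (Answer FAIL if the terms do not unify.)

Decompose map/2: pair(unit,S) ≐ pair(T1,map(nat,T1)),  map(S,nat) ≐ map(C,nat).
Decompose pair/2: unit ≐ T1,  S ≐ map(nat,T1).
Bind T1 := unit; substituting into the one remaining equation that mentions T1 gives: S ≐ map(nat,unit).
Bind S := map(nat,unit); substituting into the remaining equation gives: map(map(nat,unit),nat) ≐ map(C,nat).
Decompose map/2: map(nat,unit) ≐ C,  nat ≐ nat.
Bind C := map(nat,unit); no other remaining equation mentions C.
Delete trivial equation nat ≐ nat.
Applying the MGU to either side gives map(pair(unit,map(nat,unit)),map(map(nat,unit),nat)).

map(pair(unit,map(nat,unit)),map(map(nat,unit),nat))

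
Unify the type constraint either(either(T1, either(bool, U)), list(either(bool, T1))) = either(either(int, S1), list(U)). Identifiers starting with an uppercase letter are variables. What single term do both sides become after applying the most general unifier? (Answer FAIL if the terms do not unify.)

Decompose either/2: either(T1, either(bool, U)) = either(int, S1),  list(either(bool, T1)) = list(U).
Decompose either/2: T1 = int,  either(bool, U) = S1.
Bind T1 := int; substituting into the one remaining equation that mentions T1 gives: list(either(bool, int)) = list(U).
Bind S1 := either(bool, U); no other remaining equation mentions S1.
Decompose list/1: either(bool, int) = U.
Bind U := either(bool, int). Substituting into the earlier binding gives S1 := either(bool, either(bool, int)).
Applying the MGU to either side gives either(either(int, either(bool, either(bool, int))), list(either(bool, int))).

either(either(int, either(bool, either(bool, int))), list(either(bool, int)))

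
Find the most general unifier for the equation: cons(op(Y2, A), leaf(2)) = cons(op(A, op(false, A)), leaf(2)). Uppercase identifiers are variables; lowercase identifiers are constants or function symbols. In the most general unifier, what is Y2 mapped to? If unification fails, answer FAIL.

Decompose cons/2: op(Y2, A) = op(A, op(false, A)),  leaf(2) = leaf(2).
Decompose op/2: Y2 = A,  A = op(false, A).
Bind Y2 := A; no other remaining equation mentions Y2.
Occurs check fails: A occurs in op(false, A); the equation A = op(false, A) has no finite solution.

FAIL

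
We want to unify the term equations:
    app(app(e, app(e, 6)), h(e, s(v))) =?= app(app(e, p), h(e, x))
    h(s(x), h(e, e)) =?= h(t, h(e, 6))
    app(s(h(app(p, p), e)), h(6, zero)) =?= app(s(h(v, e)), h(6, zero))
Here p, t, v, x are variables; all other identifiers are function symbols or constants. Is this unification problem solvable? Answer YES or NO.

Decompose app/2: app(e, app(e, 6)) =?= app(e, p),  h(e, s(v)) =?= h(e, x).
Decompose app/2: e =?= e,  app(e, 6) =?= p.
Delete trivial equation e =?= e.
Bind p := app(e, 6); substituting into the one remaining equation that mentions p gives: app(s(h(app(app(e, 6), app(e, 6)), e)), h(6, zero)) =?= app(s(h(v, e)), h(6, zero)).
Decompose h/2: e =?= e,  s(v) =?= x.
Delete trivial equation e =?= e.
Bind x := s(v); substituting into the one remaining equation that mentions x gives: h(s(s(v)), h(e, e)) =?= h(t, h(e, 6)).
Decompose h/2: s(s(v)) =?= t,  h(e, e) =?= h(e, 6).
Bind t := s(s(v)); no other remaining equation mentions t.
Decompose h/2: e =?= e,  e =?= 6.
Delete trivial equation e =?= e.
Clash: constants e and 6 differ; no unifier exists.

NO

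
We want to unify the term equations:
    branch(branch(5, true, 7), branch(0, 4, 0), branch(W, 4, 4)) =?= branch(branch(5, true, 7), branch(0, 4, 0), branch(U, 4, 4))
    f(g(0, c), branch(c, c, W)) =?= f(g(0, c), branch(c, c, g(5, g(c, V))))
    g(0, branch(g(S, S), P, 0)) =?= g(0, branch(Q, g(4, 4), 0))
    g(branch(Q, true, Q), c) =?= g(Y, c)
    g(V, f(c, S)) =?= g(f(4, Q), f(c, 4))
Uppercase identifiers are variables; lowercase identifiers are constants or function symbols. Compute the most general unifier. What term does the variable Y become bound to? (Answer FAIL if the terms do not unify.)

Decompose branch/3: branch(5, true, 7) =?= branch(5, true, 7),  branch(0, 4, 0) =?= branch(0, 4, 0),  branch(W, 4, 4) =?= branch(U, 4, 4).
Delete trivial equation branch(5, true, 7) =?= branch(5, true, 7).
Delete trivial equation branch(0, 4, 0) =?= branch(0, 4, 0).
Decompose branch/3: W =?= U,  4 =?= 4,  4 =?= 4.
Bind W := U; substituting into the one remaining equation that mentions W gives: f(g(0, c), branch(c, c, U)) =?= f(g(0, c), branch(c, c, g(5, g(c, V)))).
Delete trivial equation 4 =?= 4.
Delete trivial equation 4 =?= 4.
Decompose f/2: g(0, c) =?= g(0, c),  branch(c, c, U) =?= branch(c, c, g(5, g(c, V))).
Delete trivial equation g(0, c) =?= g(0, c).
Decompose branch/3: c =?= c,  c =?= c,  U =?= g(5, g(c, V)).
Delete trivial equation c =?= c.
Delete trivial equation c =?= c.
Bind U := g(5, g(c, V)); no other remaining equation mentions U. Substituting into the earlier binding gives W := g(5, g(c, V)).
Decompose g/2: 0 =?= 0,  branch(g(S, S), P, 0) =?= branch(Q, g(4, 4), 0).
Delete trivial equation 0 =?= 0.
Decompose branch/3: g(S, S) =?= Q,  P =?= g(4, 4),  0 =?= 0.
Bind Q := g(S, S); substituting into the 2 remaining equations that mention Q gives: g(branch(g(S, S), true, g(S, S)), c) =?= g(Y, c),  g(V, f(c, S)) =?= g(f(4, g(S, S)), f(c, 4)).
Bind P := g(4, 4); no other remaining equation mentions P.
Delete trivial equation 0 =?= 0.
Decompose g/2: branch(g(S, S), true, g(S, S)) =?= Y,  c =?= c.
Bind Y := branch(g(S, S), true, g(S, S)); no other remaining equation mentions Y.
Delete trivial equation c =?= c.
Decompose g/2: V =?= f(4, g(S, S)),  f(c, S) =?= f(c, 4).
Bind V := f(4, g(S, S)); no other remaining equation mentions V. Substituting into the earlier bindings gives W := g(5, g(c, f(4, g(S, S)))), U := g(5, g(c, f(4, g(S, S)))).
Decompose f/2: c =?= c,  S =?= 4.
Delete trivial equation c =?= c.
Bind S := 4. Substituting into the earlier bindings gives W := g(5, g(c, f(4, g(4, 4)))), U := g(5, g(c, f(4, g(4, 4)))), Q := g(4, 4), Y := branch(g(4, 4), true, g(4, 4)), V := f(4, g(4, 4)).
MGU = { W ↦ g(5, g(c, f(4, g(4, 4)))), U ↦ g(5, g(c, f(4, g(4, 4)))), Q ↦ g(4, 4), P ↦ g(4, 4), Y ↦ branch(g(4, 4), true, g(4, 4)), V ↦ f(4, g(4, 4)), S ↦ 4 }, so Y ↦ branch(g(4, 4), true, g(4, 4)).

branch(g(4, 4), true, g(4, 4))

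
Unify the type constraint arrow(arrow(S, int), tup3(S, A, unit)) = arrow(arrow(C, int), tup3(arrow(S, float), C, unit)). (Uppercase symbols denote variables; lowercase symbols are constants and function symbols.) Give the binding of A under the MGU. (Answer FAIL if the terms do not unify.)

FAIL

Decompose arrow/2: arrow(S, int) = arrow(C, int),  tup3(S, A, unit) = tup3(arrow(S, float), C, unit).
Decompose arrow/2: S = C,  int = int.
Bind S := C; substituting into the one remaining equation that mentions S gives: tup3(C, A, unit) = tup3(arrow(C, float), C, unit).
Delete trivial equation int = int.
Decompose tup3/3: C = arrow(C, float),  A = C,  unit = unit.
Occurs check fails: C occurs in arrow(C, float); the equation C = arrow(C, float) has no finite solution.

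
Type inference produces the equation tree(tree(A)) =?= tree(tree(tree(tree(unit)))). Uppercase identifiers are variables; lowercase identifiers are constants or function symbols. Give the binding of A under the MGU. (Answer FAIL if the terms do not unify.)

tree(tree(unit))

Decompose tree/1: tree(A) =?= tree(tree(tree(unit))).
Decompose tree/1: A =?= tree(tree(unit)).
Bind A := tree(tree(unit)).
MGU = { A ↦ tree(tree(unit)) }, so A ↦ tree(tree(unit)).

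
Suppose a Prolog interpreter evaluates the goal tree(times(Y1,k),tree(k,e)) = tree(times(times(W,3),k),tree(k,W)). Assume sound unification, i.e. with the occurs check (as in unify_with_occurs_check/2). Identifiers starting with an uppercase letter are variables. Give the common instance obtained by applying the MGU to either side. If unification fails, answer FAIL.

tree(times(times(e,3),k),tree(k,e))

Decompose tree/2: times(Y1,k) = times(times(W,3),k),  tree(k,e) = tree(k,W).
Decompose times/2: Y1 = times(W,3),  k = k.
Bind Y1 := times(W,3); no other remaining equation mentions Y1.
Delete trivial equation k = k.
Decompose tree/2: k = k,  e = W.
Delete trivial equation k = k.
Bind W := e. Substituting into the earlier binding gives Y1 := times(e,3).
Applying the MGU to either side gives tree(times(times(e,3),k),tree(k,e)).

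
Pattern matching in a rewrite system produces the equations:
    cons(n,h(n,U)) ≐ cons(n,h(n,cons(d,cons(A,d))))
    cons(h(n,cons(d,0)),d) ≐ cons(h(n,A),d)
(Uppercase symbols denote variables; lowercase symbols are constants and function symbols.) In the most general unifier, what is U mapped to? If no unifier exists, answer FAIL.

cons(d,cons(cons(d,0),d))

Decompose cons/2: n ≐ n,  h(n,U) ≐ h(n,cons(d,cons(A,d))).
Delete trivial equation n ≐ n.
Decompose h/2: n ≐ n,  U ≐ cons(d,cons(A,d)).
Delete trivial equation n ≐ n.
Bind U := cons(d,cons(A,d)); no other remaining equation mentions U.
Decompose cons/2: h(n,cons(d,0)) ≐ h(n,A),  d ≐ d.
Decompose h/2: n ≐ n,  cons(d,0) ≐ A.
Delete trivial equation n ≐ n.
Bind A := cons(d,0); no other remaining equation mentions A. Substituting into the earlier binding gives U := cons(d,cons(cons(d,0),d)).
Delete trivial equation d ≐ d.
MGU = { U := cons(d,cons(cons(d,0),d)), A := cons(d,0) }, so U := cons(d,cons(cons(d,0),d)).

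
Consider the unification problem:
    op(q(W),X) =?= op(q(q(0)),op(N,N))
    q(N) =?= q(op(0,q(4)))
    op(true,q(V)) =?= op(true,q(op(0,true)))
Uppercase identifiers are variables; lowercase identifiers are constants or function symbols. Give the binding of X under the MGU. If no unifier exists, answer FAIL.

op(op(0,q(4)),op(0,q(4)))

Decompose op/2: q(W) =?= q(q(0)),  X =?= op(N,N).
Decompose q/1: W =?= q(0).
Bind W := q(0); no other remaining equation mentions W.
Bind X := op(N,N); no other remaining equation mentions X.
Decompose q/1: N =?= op(0,q(4)).
Bind N := op(0,q(4)); no other remaining equation mentions N. Substituting into the earlier binding gives X := op(op(0,q(4)),op(0,q(4))).
Decompose op/2: true =?= true,  q(V) =?= q(op(0,true)).
Delete trivial equation true =?= true.
Decompose q/1: V =?= op(0,true).
Bind V := op(0,true).
MGU = { W -> q(0), X -> op(op(0,q(4)),op(0,q(4))), N -> op(0,q(4)), V -> op(0,true) }, so X -> op(op(0,q(4)),op(0,q(4))).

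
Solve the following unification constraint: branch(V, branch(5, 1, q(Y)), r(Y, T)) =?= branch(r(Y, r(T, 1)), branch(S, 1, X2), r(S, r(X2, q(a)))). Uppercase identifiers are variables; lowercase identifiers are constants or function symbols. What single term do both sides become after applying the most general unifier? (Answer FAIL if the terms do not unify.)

Decompose branch/3: V =?= r(Y, r(T, 1)),  branch(5, 1, q(Y)) =?= branch(S, 1, X2),  r(Y, T) =?= r(S, r(X2, q(a))).
Bind V := r(Y, r(T, 1)); no other remaining equation mentions V.
Decompose branch/3: 5 =?= S,  1 =?= 1,  q(Y) =?= X2.
Bind S := 5; substituting into the one remaining equation that mentions S gives: r(Y, T) =?= r(5, r(X2, q(a))).
Delete trivial equation 1 =?= 1.
Bind X2 := q(Y); substituting into the remaining equation gives: r(Y, T) =?= r(5, r(q(Y), q(a))).
Decompose r/2: Y =?= 5,  T =?= r(q(Y), q(a)).
Bind Y := 5; substituting into the remaining equation gives: T =?= r(q(5), q(a)). Substituting into the earlier bindings gives V := r(5, r(T, 1)), X2 := q(5).
Bind T := r(q(5), q(a)). Substituting into the earlier binding gives V := r(5, r(r(q(5), q(a)), 1)).
Applying the MGU to either side gives branch(r(5, r(r(q(5), q(a)), 1)), branch(5, 1, q(5)), r(5, r(q(5), q(a)))).

branch(r(5, r(r(q(5), q(a)), 1)), branch(5, 1, q(5)), r(5, r(q(5), q(a))))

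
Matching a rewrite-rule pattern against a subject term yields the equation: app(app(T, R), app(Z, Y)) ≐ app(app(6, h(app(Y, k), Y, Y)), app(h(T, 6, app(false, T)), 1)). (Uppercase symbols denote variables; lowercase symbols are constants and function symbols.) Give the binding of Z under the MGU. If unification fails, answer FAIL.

h(6, 6, app(false, 6))

Decompose app/2: app(T, R) ≐ app(6, h(app(Y, k), Y, Y)),  app(Z, Y) ≐ app(h(T, 6, app(false, T)), 1).
Decompose app/2: T ≐ 6,  R ≐ h(app(Y, k), Y, Y).
Bind T := 6; substituting into the one remaining equation that mentions T gives: app(Z, Y) ≐ app(h(6, 6, app(false, 6)), 1).
Bind R := h(app(Y, k), Y, Y); no other remaining equation mentions R.
Decompose app/2: Z ≐ h(6, 6, app(false, 6)),  Y ≐ 1.
Bind Z := h(6, 6, app(false, 6)); no other remaining equation mentions Z.
Bind Y := 1. Substituting into the earlier binding gives R := h(app(1, k), 1, 1).
MGU = { T ↦ 6, R ↦ h(app(1, k), 1, 1), Z ↦ h(6, 6, app(false, 6)), Y ↦ 1 }, so Z ↦ h(6, 6, app(false, 6)).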